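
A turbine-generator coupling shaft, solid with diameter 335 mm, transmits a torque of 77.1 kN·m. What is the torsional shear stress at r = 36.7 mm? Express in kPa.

2290 kPa

J = πd⁴/32 = π(0.335)⁴/32 = 1.236×10^-3 m⁴.
Shear stress varies linearly with radius: τ = T·r/J = 77100 × 0.0367 / 1.236×10^-3 = 2.288×10^6 Pa.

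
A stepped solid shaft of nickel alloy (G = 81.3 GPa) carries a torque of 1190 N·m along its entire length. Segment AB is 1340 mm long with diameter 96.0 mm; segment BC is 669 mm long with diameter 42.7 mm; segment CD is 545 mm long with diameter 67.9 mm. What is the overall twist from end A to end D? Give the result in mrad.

36.2 mrad

J_AB = π(0.0960)⁴/32 = 8.34×10^-6 m⁴; J_BC = π(0.0427)⁴/32 = 3.26×10^-7 m⁴; J_CD = π(0.0679)⁴/32 = 2.09×10^-6 m⁴.
θ = (T/G)·Σ L_i/J_i = (1190/81.3×10⁹)·(1.34/8.34×10^-6 + 0.669/3.26×10^-7 + 0.545/2.09×10^-6) = 0.03618 rad.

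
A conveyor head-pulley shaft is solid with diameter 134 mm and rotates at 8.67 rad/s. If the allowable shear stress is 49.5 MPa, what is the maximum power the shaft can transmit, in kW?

J = πd⁴/32 = π(0.134)⁴/32 = 3.165×10^-5 m⁴.
T_max = τ_allow·J/r = 4.95×10^7 × 3.165×10^-5 / 0.0670 = 23390 N·m.
ω = 8.67 rad/s, so P_max = T_max·ω = 2.028×10^5 W.

203 kW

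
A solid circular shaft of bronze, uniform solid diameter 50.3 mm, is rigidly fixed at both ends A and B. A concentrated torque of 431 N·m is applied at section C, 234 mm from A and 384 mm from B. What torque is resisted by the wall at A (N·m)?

268 N·m

With uniform GJ and both ends fixed, compatibility θ_AC = θ_CB gives T_A·a = T_B·b, together with T_A + T_B = T₀.
T_A = T₀·b/(a+b) = 431.0·384/618.0 = 267.8 N·m; T_B = 163.2 N·m.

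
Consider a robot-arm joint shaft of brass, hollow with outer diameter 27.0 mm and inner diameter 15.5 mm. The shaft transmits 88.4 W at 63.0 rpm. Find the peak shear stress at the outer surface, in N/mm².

3.89 N/mm²

ω = 2π·63.0/60 = 6.597 rad/s, so T = P/ω = 88.4 / 6.597 = 13.40 N·m.
J = π(d_o⁴ − d_i⁴)/32 = π(0.0270⁴ − 0.0155⁴)/32 = 4.651×10^-8 m⁴.
τ_max = T·r/J = 13.40 × 0.0135 / 4.651×10^-8 = 3.890×10^6 Pa.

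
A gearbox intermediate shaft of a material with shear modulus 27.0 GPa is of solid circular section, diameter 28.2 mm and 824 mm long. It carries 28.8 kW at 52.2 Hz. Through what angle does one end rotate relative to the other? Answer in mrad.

43.2 mrad

ω = 2π·52.2 = 328.0 rad/s, so T = P/ω = 28.8×10³ / 328.0 = 87.81 N·m.
J = πd⁴/32 = π(0.0282)⁴/32 = 6.209×10^-8 m⁴.
θ = T·L/(G·J) = 87.81 × 0.824 / (27.0×10⁹ × 6.209×10^-8) = 0.04316 rad.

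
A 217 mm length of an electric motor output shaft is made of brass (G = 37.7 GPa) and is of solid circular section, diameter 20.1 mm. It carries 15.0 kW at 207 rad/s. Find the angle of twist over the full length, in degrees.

ω = 207 rad/s, so T = P/ω = 15.0×10³ / 207.0 = 72.46 N·m.
J = πd⁴/32 = π(0.0201)⁴/32 = 1.602×10^-8 m⁴.
θ = T·L/(G·J) = 72.46 × 0.217 / (37.7×10⁹ × 1.602×10^-8) = 0.02603 rad.

1.49°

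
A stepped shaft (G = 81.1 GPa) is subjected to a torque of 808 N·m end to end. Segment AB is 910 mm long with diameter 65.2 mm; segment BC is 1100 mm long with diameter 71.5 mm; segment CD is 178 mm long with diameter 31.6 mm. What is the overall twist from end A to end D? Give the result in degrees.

J_AB = π(0.0652)⁴/32 = 1.77×10^-6 m⁴; J_BC = π(0.0715)⁴/32 = 2.57×10^-6 m⁴; J_CD = π(0.0316)⁴/32 = 9.79×10^-8 m⁴.
θ = (T/G)·Σ L_i/J_i = (808.0/81.1×10⁹)·(0.910/1.77×10^-6 + 1.10/2.57×10^-6 + 0.178/9.79×10^-8) = 0.02750 rad.

1.58°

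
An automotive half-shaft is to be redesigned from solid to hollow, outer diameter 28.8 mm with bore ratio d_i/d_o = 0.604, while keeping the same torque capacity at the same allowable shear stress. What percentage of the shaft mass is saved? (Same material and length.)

30.1 %

Equal τ_max and T ⇒ the solid shaft needs d_s³ = d_o³(1−k⁴), so d_s = 28.8·(1−0.604⁴)^(1/3) = 27.46 mm.
Area ratio A_h/A_s = d_o²(1−k²)/d_s² = (1−k²)/(1−k⁴)^(2/3) = 0.6986.
Mass saving = 1 − 0.6986 = 30.1 %.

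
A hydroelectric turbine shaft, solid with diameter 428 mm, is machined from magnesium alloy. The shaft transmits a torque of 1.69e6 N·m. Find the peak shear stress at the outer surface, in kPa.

110000 kPa

J = πd⁴/32 = π(0.428)⁴/32 = 3.294×10^-3 m⁴.
τ_max = T·r/J = 1.690e6 × 0.214 / 3.294×10^-3 = 1.098×10^8 Pa.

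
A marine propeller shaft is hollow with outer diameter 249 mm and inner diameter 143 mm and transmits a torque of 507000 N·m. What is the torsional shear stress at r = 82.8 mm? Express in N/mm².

J = π(d_o⁴ − d_i⁴)/32 = π(0.249⁴ − 0.143⁴)/32 = 3.363×10^-4 m⁴.
Shear stress varies linearly with radius: τ = T·r/J = 507000 × 0.0828 / 3.363×10^-4 = 1.248×10^8 Pa.

125 N/mm²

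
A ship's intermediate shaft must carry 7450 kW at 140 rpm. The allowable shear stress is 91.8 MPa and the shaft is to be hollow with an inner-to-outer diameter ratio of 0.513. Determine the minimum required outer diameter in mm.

ω = 2π·140/60 = 14.66 rad/s, so T = P/ω = 7450×10³ / 14.66 = 508200 N·m.
For a hollow shaft with d_i/d_o = 0.513: τ_max = 16T/(π d_o³ (1−k⁴)), so d_o = [16T/(π τ_allow (1−k⁴))]^(1/3) = [16·508200/(π·9.18×10^7·0.9307)]^(1/3) = 0.3117 m.

312 mm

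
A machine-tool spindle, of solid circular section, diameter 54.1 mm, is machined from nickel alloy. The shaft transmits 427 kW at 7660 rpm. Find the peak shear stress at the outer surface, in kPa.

ω = 2π·7660/60 = 802.2 rad/s, so T = P/ω = 427×10³ / 802.2 = 532.3 N·m.
J = πd⁴/32 = π(0.0541)⁴/32 = 8.410×10^-7 m⁴.
τ_max = T·r/J = 532.3 × 0.0271 / 8.410×10^-7 = 1.712×10^7 Pa.

17100 kPa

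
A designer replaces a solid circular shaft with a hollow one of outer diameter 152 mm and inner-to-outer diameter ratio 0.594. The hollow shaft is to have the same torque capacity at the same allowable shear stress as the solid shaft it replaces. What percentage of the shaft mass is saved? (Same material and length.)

29.3 %

Equal τ_max and T ⇒ the solid shaft needs d_s³ = d_o³(1−k⁴), so d_s = 152·(1−0.594⁴)^(1/3) = 145.4 mm.
Area ratio A_h/A_s = d_o²(1−k²)/d_s² = (1−k²)/(1−k⁴)^(2/3) = 0.7071.
Mass saving = 1 − 0.7071 = 29.3 %.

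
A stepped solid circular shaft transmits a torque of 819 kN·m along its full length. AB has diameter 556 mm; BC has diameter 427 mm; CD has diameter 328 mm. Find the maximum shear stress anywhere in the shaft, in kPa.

Under the same torque, τ_max = 16T/(πd³) is largest where d is smallest — segment CD (d = 328 mm).
τ_max = 16·819000/(π·(0.328)³) = 1.182×10^8 Pa.

118000 kPa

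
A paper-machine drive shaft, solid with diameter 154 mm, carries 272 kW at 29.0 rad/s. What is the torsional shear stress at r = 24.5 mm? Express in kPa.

ω = 29.0 rad/s, so T = P/ω = 272×10³ / 29.00 = 9379 N·m.
J = πd⁴/32 = π(0.154)⁴/32 = 5.522×10^-5 m⁴.
Shear stress varies linearly with radius: τ = T·r/J = 9379 × 0.0245 / 5.522×10^-5 = 4.162×10^6 Pa.

4160 kPa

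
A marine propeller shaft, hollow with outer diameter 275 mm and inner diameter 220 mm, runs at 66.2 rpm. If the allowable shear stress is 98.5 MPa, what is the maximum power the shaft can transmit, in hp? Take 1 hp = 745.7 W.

2210 hp

J = π(d_o⁴ − d_i⁴)/32 = π(0.275⁴ − 0.220⁴)/32 = 3.315×10^-4 m⁴.
T_max = τ_allow·J/r = 9.85×10^7 × 3.315×10^-4 / 0.138 = 237500 N·m.
ω = 2π·66.2/60 = 6.932 rad/s, so P_max = T_max·ω = 1.646×10^6 W.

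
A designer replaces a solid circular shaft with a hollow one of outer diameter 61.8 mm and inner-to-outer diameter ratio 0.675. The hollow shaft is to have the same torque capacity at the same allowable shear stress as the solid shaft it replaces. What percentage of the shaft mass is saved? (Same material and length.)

Equal τ_max and T ⇒ the solid shaft needs d_s³ = d_o³(1−k⁴), so d_s = 61.8·(1−0.675⁴)^(1/3) = 57.19 mm.
Area ratio A_h/A_s = d_o²(1−k²)/d_s² = (1−k²)/(1−k⁴)^(2/3) = 0.6357.
Mass saving = 1 − 0.6357 = 36.4 %.

36.4 %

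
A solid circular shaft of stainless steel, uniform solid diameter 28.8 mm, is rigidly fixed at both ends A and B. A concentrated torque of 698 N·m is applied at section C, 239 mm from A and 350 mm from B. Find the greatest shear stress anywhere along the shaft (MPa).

88.4 MPa

With uniform GJ and both ends fixed, compatibility θ_AC = θ_CB gives T_A·a = T_B·b, together with T_A + T_B = T₀.
T_A = T₀·b/(a+b) = 698.0·350/589.0 = 414.8 N·m; T_B = 283.2 N·m.
τ in each portion: τ_AC = 8.84×10^7 Pa, τ_CB = 6.04×10^7 Pa; maximum is in AC.
τ_max = T_AC·r/J = 414.8·0.0144/6.75×10^-8 = 8.843×10^7 Pa.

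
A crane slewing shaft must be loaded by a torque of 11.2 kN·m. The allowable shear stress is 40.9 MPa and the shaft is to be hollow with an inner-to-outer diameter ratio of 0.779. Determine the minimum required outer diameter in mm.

For a hollow shaft with d_i/d_o = 0.779: τ_max = 16T/(π d_o³ (1−k⁴)), so d_o = [16T/(π τ_allow (1−k⁴))]^(1/3) = [16·11200/(π·4.09×10^7·0.6317)]^(1/3) = 0.1302 m.

130 mm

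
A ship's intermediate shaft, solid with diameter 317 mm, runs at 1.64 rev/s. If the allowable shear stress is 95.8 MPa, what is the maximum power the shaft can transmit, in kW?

J = πd⁴/32 = π(0.317)⁴/32 = 9.914×10^-4 m⁴.
T_max = τ_allow·J/r = 9.58×10^7 × 9.914×10^-4 / 0.159 = 599200 N·m.
ω = 2π·1.64 = 10.30 rad/s, so P_max = T_max·ω = 6.174×10^6 W.

6170 kW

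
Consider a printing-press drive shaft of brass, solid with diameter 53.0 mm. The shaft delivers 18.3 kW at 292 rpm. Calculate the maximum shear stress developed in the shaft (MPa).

ω = 2π·292/60 = 30.58 rad/s, so T = P/ω = 18.3×10³ / 30.58 = 598.5 N·m.
J = πd⁴/32 = π(0.0530)⁴/32 = 7.746×10^-7 m⁴.
τ_max = T·r/J = 598.5 × 0.0265 / 7.746×10^-7 = 2.047×10^7 Pa.

20.5 MPa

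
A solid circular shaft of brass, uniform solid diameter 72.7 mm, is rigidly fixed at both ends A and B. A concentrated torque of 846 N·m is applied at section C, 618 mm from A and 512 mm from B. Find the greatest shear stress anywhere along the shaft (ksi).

0.889 ksi

With uniform GJ and both ends fixed, compatibility θ_AC = θ_CB gives T_A·a = T_B·b, together with T_A + T_B = T₀.
T_A = T₀·b/(a+b) = 846.0·512/1130 = 383.3 N·m; T_B = 462.7 N·m.
τ in each portion: τ_AC = 5.08×10^6 Pa, τ_CB = 6.13×10^6 Pa; maximum is in CB.
τ_max = T_CB·r/J = 462.7·0.0364/2.74×10^-6 = 6.133×10^6 Pa.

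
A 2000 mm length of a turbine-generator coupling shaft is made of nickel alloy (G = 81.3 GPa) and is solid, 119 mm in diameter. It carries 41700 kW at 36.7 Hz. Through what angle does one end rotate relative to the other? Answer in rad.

0.226 rad

ω = 2π·36.7 = 230.6 rad/s, so T = P/ω = 41700×10³ / 230.6 = 180800 N·m.
J = πd⁴/32 = π(0.119)⁴/32 = 1.969×10^-5 m⁴.
θ = T·L/(G·J) = 180800 × 2.00 / (81.3×10⁹ × 1.969×10^-5) = 0.2260 rad.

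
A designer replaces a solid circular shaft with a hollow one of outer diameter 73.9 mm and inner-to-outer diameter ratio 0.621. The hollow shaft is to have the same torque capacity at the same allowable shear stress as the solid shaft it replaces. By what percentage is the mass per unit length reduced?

31.6 %

Equal τ_max and T ⇒ the solid shaft needs d_s³ = d_o³(1−k⁴), so d_s = 73.9·(1−0.621⁴)^(1/3) = 70.04 mm.
Area ratio A_h/A_s = d_o²(1−k²)/d_s² = (1−k²)/(1−k⁴)^(2/3) = 0.6840.
Mass saving = 1 − 0.6840 = 31.6 %.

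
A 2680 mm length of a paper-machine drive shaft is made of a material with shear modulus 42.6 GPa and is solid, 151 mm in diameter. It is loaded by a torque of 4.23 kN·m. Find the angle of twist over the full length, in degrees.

J = πd⁴/32 = π(0.151)⁴/32 = 5.104×10^-5 m⁴.
θ = T·L/(G·J) = 4230 × 2.68 / (42.6×10⁹ × 5.104×10^-5) = 5.214×10^-3 rad.

0.299°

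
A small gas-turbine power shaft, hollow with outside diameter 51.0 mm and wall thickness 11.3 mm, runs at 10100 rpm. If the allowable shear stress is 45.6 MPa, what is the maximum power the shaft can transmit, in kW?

J = π(d_o⁴ − d_i⁴)/32 = π(0.0510⁴ − 0.0284⁴)/32 = 6.003×10^-7 m⁴.
T_max = τ_allow·J/r = 4.56×10^7 × 6.003×10^-7 / 0.0255 = 1073 N·m.
ω = 2π·10100/60 = 1058 rad/s, so P_max = T_max·ω = 1.135×10^6 W.

1140 kW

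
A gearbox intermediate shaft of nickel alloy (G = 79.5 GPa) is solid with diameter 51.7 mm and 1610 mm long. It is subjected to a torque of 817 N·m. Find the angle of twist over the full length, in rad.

J = πd⁴/32 = π(0.0517)⁴/32 = 7.014×10^-7 m⁴.
θ = T·L/(G·J) = 817.0 × 1.61 / (79.5×10⁹ × 7.014×10^-7) = 0.02359 rad.

0.0236 rad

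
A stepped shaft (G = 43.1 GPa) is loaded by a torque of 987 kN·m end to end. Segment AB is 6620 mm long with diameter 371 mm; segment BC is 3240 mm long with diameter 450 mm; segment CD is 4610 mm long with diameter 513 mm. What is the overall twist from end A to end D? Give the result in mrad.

115 mrad

J_AB = π(0.371)⁴/32 = 1.86×10^-3 m⁴; J_BC = π(0.450)⁴/32 = 4.03×10^-3 m⁴; J_CD = π(0.513)⁴/32 = 6.80×10^-3 m⁴.
θ = (T/G)·Σ L_i/J_i = (987000/43.1×10⁹)·(6.62/1.86×10^-3 + 3.24/4.03×10^-3 + 4.61/6.80×10^-3) = 0.1155 rad.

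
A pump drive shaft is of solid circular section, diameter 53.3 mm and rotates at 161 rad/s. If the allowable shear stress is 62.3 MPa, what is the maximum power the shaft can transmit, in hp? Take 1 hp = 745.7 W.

400 hp

J = πd⁴/32 = π(0.0533)⁴/32 = 7.923×10^-7 m⁴.
T_max = τ_allow·J/r = 6.23×10^7 × 7.923×10^-7 / 0.0267 = 1852 N·m.
ω = 161 rad/s, so P_max = T_max·ω = 2.982×10^5 W.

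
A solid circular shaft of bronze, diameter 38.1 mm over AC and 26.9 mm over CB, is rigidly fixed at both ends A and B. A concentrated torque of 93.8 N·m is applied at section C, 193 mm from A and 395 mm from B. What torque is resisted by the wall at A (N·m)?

83.6 N·m

Compatibility: T_A·a/J_AC = T_B·b/J_CB with T_A + T_B = T₀.
J_AC = 2.07×10^-7 m⁴, J_CB = 5.14×10^-8 m⁴, so T_A = T₀·(J_AC/a)/((J_AC/a)+(J_CB/b)) = 83.64 N·m, T_B = 10.16 N·m.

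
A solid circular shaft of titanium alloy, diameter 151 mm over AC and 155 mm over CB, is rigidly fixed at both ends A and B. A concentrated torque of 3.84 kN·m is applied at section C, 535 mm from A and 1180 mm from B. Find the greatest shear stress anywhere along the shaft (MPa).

Compatibility: T_A·a/J_AC = T_B·b/J_CB with T_A + T_B = T₀.
J_AC = 5.10×10^-5 m⁴, J_CB = 5.67×10^-5 m⁴, so T_A = T₀·(J_AC/a)/((J_AC/a)+(J_CB/b)) = 2554 N·m, T_B = 1286 N·m.
τ in each portion: τ_AC = 3.78×10^6 Pa, τ_CB = 1.76×10^6 Pa; maximum is in AC.
τ_max = T_AC·r/J = 2554·0.0755/5.10×10^-5 = 3.778×10^6 Pa.

3.78 MPa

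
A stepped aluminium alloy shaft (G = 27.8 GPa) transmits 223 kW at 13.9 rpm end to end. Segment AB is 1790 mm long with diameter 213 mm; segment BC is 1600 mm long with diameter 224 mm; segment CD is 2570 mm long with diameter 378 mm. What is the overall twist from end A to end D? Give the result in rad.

ω = 2π·13.9/60 = 1.456 rad/s, so T = P/ω = 223×10³ / 1.456 = 153200 N·m.
J_AB = π(0.213)⁴/32 = 2.02×10^-4 m⁴; J_BC = π(0.224)⁴/32 = 2.47×10^-4 m⁴; J_CD = π(0.378)⁴/32 = 2.00×10^-3 m⁴.
θ = (T/G)·Σ L_i/J_i = (153200/27.8×10⁹)·(1.79/2.02×10^-4 + 1.60/2.47×10^-4 + 2.57/2.00×10^-3) = 0.09155 rad.

0.0916 rad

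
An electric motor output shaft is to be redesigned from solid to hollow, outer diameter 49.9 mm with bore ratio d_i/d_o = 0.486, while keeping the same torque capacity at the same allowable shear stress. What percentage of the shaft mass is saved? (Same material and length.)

Equal τ_max and T ⇒ the solid shaft needs d_s³ = d_o³(1−k⁴), so d_s = 49.9·(1−0.486⁴)^(1/3) = 48.95 mm.
Area ratio A_h/A_s = d_o²(1−k²)/d_s² = (1−k²)/(1−k⁴)^(2/3) = 0.7936.
Mass saving = 1 − 0.7936 = 20.6 %.

20.6 %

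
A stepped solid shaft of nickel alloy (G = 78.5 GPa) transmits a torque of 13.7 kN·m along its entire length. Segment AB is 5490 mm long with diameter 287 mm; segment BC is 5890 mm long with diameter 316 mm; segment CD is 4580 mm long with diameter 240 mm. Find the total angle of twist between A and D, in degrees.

0.283°

J_AB = π(0.287)⁴/32 = 6.66×10^-4 m⁴; J_BC = π(0.316)⁴/32 = 9.79×10^-4 m⁴; J_CD = π(0.240)⁴/32 = 3.26×10^-4 m⁴.
θ = (T/G)·Σ L_i/J_i = (13700/78.5×10⁹)·(5.49/6.66×10^-4 + 5.89/9.79×10^-4 + 4.58/3.26×10^-4) = 4.943×10^-3 rad.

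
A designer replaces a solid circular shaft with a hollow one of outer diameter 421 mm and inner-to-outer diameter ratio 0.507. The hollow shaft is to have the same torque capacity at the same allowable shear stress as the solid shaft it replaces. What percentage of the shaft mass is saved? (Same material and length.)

22.2 %

Equal τ_max and T ⇒ the solid shaft needs d_s³ = d_o³(1−k⁴), so d_s = 421·(1−0.507⁴)^(1/3) = 411.5 mm.
Area ratio A_h/A_s = d_o²(1−k²)/d_s² = (1−k²)/(1−k⁴)^(2/3) = 0.7776.
Mass saving = 1 − 0.7776 = 22.2 %.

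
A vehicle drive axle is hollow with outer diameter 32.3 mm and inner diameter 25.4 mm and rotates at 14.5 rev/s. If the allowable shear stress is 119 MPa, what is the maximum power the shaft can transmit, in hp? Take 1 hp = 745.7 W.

59.4 hp

J = π(d_o⁴ − d_i⁴)/32 = π(0.0323⁴ − 0.0254⁴)/32 = 6.600×10^-8 m⁴.
T_max = τ_allow·J/r = 1.19×10^8 × 6.600×10^-8 / 0.0161 = 486.3 N·m.
ω = 2π·14.5 = 91.11 rad/s, so P_max = T_max·ω = 4.430×10^4 W.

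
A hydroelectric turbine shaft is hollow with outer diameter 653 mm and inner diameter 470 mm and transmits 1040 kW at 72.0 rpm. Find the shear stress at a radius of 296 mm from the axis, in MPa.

ω = 2π·72.0/60 = 7.540 rad/s, so T = P/ω = 1040×10³ / 7.540 = 137900 N·m.
J = π(d_o⁴ − d_i⁴)/32 = π(0.653⁴ − 0.470⁴)/32 = 0.01306 m⁴.
Shear stress varies linearly with radius: τ = T·r/J = 137900 × 0.296 / 0.01306 = 3.126×10^6 Pa.

3.13 MPa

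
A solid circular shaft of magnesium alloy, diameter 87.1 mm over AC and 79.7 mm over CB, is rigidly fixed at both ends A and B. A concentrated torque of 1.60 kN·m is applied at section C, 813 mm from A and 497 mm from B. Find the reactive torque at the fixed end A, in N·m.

Compatibility: T_A·a/J_AC = T_B·b/J_CB with T_A + T_B = T₀.
J_AC = 5.65×10^-6 m⁴, J_CB = 3.96×10^-6 m⁴, so T_A = T₀·(J_AC/a)/((J_AC/a)+(J_CB/b)) = 745.3 N·m, T_B = 854.7 N·m.

745 N·m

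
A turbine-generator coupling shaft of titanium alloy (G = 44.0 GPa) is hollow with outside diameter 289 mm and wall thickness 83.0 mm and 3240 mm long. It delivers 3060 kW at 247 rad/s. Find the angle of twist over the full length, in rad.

0.00138 rad

ω = 247 rad/s, so T = P/ω = 3060×10³ / 247.0 = 12390 N·m.
J = π(d_o⁴ − d_i⁴)/32 = π(0.289⁴ − 0.123⁴)/32 = 6.624×10^-4 m⁴.
θ = T·L/(G·J) = 12390 × 3.24 / (44.0×10⁹ × 6.624×10^-4) = 1.377×10^-3 rad.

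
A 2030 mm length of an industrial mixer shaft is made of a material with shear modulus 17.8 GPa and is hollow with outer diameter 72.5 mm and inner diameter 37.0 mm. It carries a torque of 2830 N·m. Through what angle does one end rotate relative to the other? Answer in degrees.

J = π(d_o⁴ − d_i⁴)/32 = π(0.0725⁴ − 0.0370⁴)/32 = 2.528×10^-6 m⁴.
θ = T·L/(G·J) = 2830 × 2.03 / (17.8×10⁹ × 2.528×10^-6) = 0.1276 rad.

7.31°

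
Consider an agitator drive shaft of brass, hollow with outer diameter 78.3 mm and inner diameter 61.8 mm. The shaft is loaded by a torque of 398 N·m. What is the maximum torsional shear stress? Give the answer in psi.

1000 psi

J = π(d_o⁴ − d_i⁴)/32 = π(0.0783⁴ − 0.0618⁴)/32 = 2.258×10^-6 m⁴.
τ_max = T·r/J = 398.0 × 0.0391 / 2.258×10^-6 = 6.900×10^6 Pa.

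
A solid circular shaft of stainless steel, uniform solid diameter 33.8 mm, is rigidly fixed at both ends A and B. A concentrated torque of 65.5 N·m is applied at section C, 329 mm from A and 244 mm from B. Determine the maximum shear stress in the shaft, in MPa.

4.96 MPa

With uniform GJ and both ends fixed, compatibility θ_AC = θ_CB gives T_A·a = T_B·b, together with T_A + T_B = T₀.
T_A = T₀·b/(a+b) = 65.50·244/573.0 = 27.89 N·m; T_B = 37.61 N·m.
τ in each portion: τ_AC = 3.68×10^6 Pa, τ_CB = 4.96×10^6 Pa; maximum is in CB.
τ_max = T_CB·r/J = 37.61·0.0169/1.28×10^-7 = 4.960×10^6 Pa.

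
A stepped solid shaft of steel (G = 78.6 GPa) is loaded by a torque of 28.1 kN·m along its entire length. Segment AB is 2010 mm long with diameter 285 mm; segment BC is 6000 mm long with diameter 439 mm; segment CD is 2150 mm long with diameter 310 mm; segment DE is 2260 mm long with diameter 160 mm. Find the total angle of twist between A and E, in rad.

J_AB = π(0.285)⁴/32 = 6.48×10^-4 m⁴; J_BC = π(0.439)⁴/32 = 3.65×10^-3 m⁴; J_CD = π(0.310)⁴/32 = 9.07×10^-4 m⁴; J_DE = π(0.160)⁴/32 = 6.43×10^-5 m⁴.
θ = (T/G)·Σ L_i/J_i = (28100/78.6×10⁹)·(2.01/6.48×10^-4 + 6.00/3.65×10^-3 + 2.15/9.07×10^-4 + 2.26/6.43×10^-5) = 0.01510 rad.

0.0151 rad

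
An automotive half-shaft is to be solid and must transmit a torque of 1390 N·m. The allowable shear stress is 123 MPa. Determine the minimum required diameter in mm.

38.6 mm

For a solid shaft τ_max = 16T/(πd³), so d = (16T/(π τ_allow))^(1/3) = (16·1390/(π·1.23×10^8))^(1/3) = 0.03861 m.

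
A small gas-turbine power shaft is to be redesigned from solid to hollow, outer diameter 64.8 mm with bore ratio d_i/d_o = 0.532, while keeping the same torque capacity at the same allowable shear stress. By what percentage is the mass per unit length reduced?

24.2 %

Equal τ_max and T ⇒ the solid shaft needs d_s³ = d_o³(1−k⁴), so d_s = 64.8·(1−0.532⁴)^(1/3) = 63.02 mm.
Area ratio A_h/A_s = d_o²(1−k²)/d_s² = (1−k²)/(1−k⁴)^(2/3) = 0.7580.
Mass saving = 1 − 0.7580 = 24.2 %.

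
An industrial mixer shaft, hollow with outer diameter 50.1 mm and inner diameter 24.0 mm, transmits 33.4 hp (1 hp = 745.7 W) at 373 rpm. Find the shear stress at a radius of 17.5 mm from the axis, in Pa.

ω = 2π·373/60 = 39.06 rad/s, so T = P/ω = 33.4×745.7 / 39.06 = 637.6 N·m.
J = π(d_o⁴ − d_i⁴)/32 = π(0.0501⁴ − 0.0240⁴)/32 = 5.859×10^-7 m⁴.
Shear stress varies linearly with radius: τ = T·r/J = 637.6 × 0.0175 / 5.859×10^-7 = 1.904×10^7 Pa.

1.90e7 Pa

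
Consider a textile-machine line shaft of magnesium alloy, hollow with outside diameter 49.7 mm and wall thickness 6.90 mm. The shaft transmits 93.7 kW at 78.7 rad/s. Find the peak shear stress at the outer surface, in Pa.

6.79e7 Pa

ω = 78.7 rad/s, so T = P/ω = 93.7×10³ / 78.70 = 1191 N·m.
J = π(d_o⁴ − d_i⁴)/32 = π(0.0497⁴ − 0.0359⁴)/32 = 4.359×10^-7 m⁴.
τ_max = T·r/J = 1191 × 0.0249 / 4.359×10^-7 = 6.787×10^7 Pa.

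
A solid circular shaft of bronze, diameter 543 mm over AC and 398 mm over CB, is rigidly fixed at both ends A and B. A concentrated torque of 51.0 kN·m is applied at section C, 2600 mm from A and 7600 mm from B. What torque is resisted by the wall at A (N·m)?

Compatibility: T_A·a/J_AC = T_B·b/J_CB with T_A + T_B = T₀.
J_AC = 8.53×10^-3 m⁴, J_CB = 2.46×10^-3 m⁴, so T_A = T₀·(J_AC/a)/((J_AC/a)+(J_CB/b)) = 46420 N·m, T_B = 4583 N·m.

46400 N·m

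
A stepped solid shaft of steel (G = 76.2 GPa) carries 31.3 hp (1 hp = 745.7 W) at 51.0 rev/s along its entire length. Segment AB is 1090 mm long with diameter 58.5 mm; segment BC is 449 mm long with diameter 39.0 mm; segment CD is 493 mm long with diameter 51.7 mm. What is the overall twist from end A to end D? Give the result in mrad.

ω = 2π·51.0 = 320.4 rad/s, so T = P/ω = 31.3×745.7 / 320.4 = 72.84 N·m.
J_AB = π(0.0585)⁴/32 = 1.15×10^-6 m⁴; J_BC = π(0.0390)⁴/32 = 2.27×10^-7 m⁴; J_CD = π(0.0517)⁴/32 = 7.01×10^-7 m⁴.
θ = (T/G)·Σ L_i/J_i = (72.84/76.2×10⁹)·(1.09/1.15×10^-6 + 0.449/2.27×10^-7 + 0.493/7.01×10^-7) = 3.468×10^-3 rad.

3.47 mrad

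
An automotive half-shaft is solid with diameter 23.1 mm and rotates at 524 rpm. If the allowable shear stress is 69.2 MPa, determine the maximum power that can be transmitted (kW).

J = πd⁴/32 = π(0.0231)⁴/32 = 2.795×10^-8 m⁴.
T_max = τ_allow·J/r = 6.92×10^7 × 2.795×10^-8 / 0.0116 = 167.5 N·m.
ω = 2π·524/60 = 54.87 rad/s, so P_max = T_max·ω = 9190 W.

9.19 kW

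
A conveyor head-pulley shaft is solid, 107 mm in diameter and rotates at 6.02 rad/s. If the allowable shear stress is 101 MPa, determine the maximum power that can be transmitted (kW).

J = πd⁴/32 = π(0.107)⁴/32 = 1.287×10^-5 m⁴.
T_max = τ_allow·J/r = 1.01×10^8 × 1.287×10^-5 / 0.0535 = 24290 N·m.
ω = 6.02 rad/s, so P_max = T_max·ω = 1.463×10^5 W.

146 kW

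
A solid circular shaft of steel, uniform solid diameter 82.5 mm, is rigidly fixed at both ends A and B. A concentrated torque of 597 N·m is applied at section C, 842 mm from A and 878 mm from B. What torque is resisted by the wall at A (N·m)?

With uniform GJ and both ends fixed, compatibility θ_AC = θ_CB gives T_A·a = T_B·b, together with T_A + T_B = T₀.
T_A = T₀·b/(a+b) = 597.0·878/1720 = 304.7 N·m; T_B = 292.3 N·m.

305 N·m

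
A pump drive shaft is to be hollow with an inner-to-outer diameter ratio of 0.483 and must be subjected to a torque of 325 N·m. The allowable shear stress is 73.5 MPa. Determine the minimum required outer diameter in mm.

For a hollow shaft with d_i/d_o = 0.483: τ_max = 16T/(π d_o³ (1−k⁴)), so d_o = [16T/(π τ_allow (1−k⁴))]^(1/3) = [16·325.0/(π·7.35×10^7·0.9456)]^(1/3) = 0.02877 m.

28.8 mm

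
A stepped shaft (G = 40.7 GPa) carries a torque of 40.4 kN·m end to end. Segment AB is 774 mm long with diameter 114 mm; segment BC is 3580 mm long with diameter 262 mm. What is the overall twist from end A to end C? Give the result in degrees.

3.09°

J_AB = π(0.114)⁴/32 = 1.66×10^-5 m⁴; J_BC = π(0.262)⁴/32 = 4.63×10^-4 m⁴.
θ = (T/G)·Σ L_i/J_i = (40400/40.7×10⁹)·(0.774/1.66×10^-5 + 3.58/4.63×10^-4) = 0.05402 rad.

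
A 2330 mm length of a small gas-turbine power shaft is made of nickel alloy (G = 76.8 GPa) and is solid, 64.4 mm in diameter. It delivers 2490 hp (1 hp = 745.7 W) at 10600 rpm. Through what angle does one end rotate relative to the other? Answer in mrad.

30.1 mrad

ω = 2π·10600/60 = 1110 rad/s, so T = P/ω = 2490×745.7 / 1110 = 1673 N·m.
J = πd⁴/32 = π(0.0644)⁴/32 = 1.689×10^-6 m⁴.
θ = T·L/(G·J) = 1673 × 2.33 / (76.8×10⁹ × 1.689×10^-6) = 0.03005 rad.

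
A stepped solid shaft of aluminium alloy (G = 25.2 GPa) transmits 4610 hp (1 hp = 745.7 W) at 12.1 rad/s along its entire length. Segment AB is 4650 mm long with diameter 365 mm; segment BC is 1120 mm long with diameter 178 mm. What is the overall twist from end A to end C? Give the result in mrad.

158 mrad

ω = 12.1 rad/s, so T = P/ω = 4610×745.7 / 12.10 = 284100 N·m.
J_AB = π(0.365)⁴/32 = 1.74×10^-3 m⁴; J_BC = π(0.178)⁴/32 = 9.86×10^-5 m⁴.
θ = (T/G)·Σ L_i/J_i = (284100/25.2×10⁹)·(4.65/1.74×10^-3 + 1.12/9.86×10^-5) = 0.1582 rad.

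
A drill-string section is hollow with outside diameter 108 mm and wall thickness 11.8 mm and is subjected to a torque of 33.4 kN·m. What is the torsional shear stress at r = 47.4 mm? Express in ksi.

27.4 ksi

J = π(d_o⁴ − d_i⁴)/32 = π(0.108⁴ − 0.0844⁴)/32 = 8.375×10^-6 m⁴.
Shear stress varies linearly with radius: τ = T·r/J = 33400 × 0.0474 / 8.375×10^-6 = 1.890×10^8 Pa.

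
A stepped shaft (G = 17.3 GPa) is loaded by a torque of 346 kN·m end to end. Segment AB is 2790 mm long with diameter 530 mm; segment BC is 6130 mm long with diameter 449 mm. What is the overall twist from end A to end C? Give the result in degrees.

2.17°

J_AB = π(0.530)⁴/32 = 7.75×10^-3 m⁴; J_BC = π(0.449)⁴/32 = 3.99×10^-3 m⁴.
θ = (T/G)·Σ L_i/J_i = (346000/17.3×10⁹)·(2.79/7.75×10^-3 + 6.13/3.99×10^-3) = 0.03793 rad.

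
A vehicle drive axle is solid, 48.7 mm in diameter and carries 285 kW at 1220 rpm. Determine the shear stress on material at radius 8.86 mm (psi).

ω = 2π·1220/60 = 127.8 rad/s, so T = P/ω = 285×10³ / 127.8 = 2231 N·m.
J = πd⁴/32 = π(0.0487)⁴/32 = 5.522×10^-7 m⁴.
Shear stress varies linearly with radius: τ = T·r/J = 2231 × 0.00886 / 5.522×10^-7 = 3.579×10^7 Pa.

5190 psi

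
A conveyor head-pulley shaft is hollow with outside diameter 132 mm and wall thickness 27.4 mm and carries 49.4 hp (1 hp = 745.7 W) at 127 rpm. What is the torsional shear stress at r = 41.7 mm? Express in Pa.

4.39e6 Pa

ω = 2π·127/60 = 13.30 rad/s, so T = P/ω = 49.4×745.7 / 13.30 = 2770 N·m.
J = π(d_o⁴ − d_i⁴)/32 = π(0.132⁴ − 0.0772⁴)/32 = 2.632×10^-5 m⁴.
Shear stress varies linearly with radius: τ = T·r/J = 2770 × 0.0417 / 2.632×10^-5 = 4.389×10^6 Pa.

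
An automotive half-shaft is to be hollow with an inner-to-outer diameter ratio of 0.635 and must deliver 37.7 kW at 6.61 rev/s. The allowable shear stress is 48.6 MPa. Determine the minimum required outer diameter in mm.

48.4 mm

ω = 2π·6.61 = 41.53 rad/s, so T = P/ω = 37.7×10³ / 41.53 = 907.7 N·m.
For a hollow shaft with d_i/d_o = 0.635: τ_max = 16T/(π d_o³ (1−k⁴)), so d_o = [16T/(π τ_allow (1−k⁴))]^(1/3) = [16·907.7/(π·4.86×10^7·0.8374)]^(1/3) = 0.04843 m.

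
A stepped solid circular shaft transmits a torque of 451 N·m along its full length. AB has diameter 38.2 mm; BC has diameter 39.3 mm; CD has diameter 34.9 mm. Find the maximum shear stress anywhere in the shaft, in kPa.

Under the same torque, τ_max = 16T/(πd³) is largest where d is smallest — segment CD (d = 34.9 mm).
τ_max = 16·451.0/(π·(0.0349)³) = 5.403×10^7 Pa.

54000 kPa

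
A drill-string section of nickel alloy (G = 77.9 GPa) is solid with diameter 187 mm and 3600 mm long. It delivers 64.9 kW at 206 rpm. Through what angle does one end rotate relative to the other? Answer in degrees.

0.0664°

ω = 2π·206/60 = 21.57 rad/s, so T = P/ω = 64.9×10³ / 21.57 = 3008 N·m.
J = πd⁴/32 = π(0.187)⁴/32 = 1.201×10^-4 m⁴.
θ = T·L/(G·J) = 3008 × 3.60 / (77.9×10⁹ × 1.201×10^-4) = 1.158×10^-3 rad.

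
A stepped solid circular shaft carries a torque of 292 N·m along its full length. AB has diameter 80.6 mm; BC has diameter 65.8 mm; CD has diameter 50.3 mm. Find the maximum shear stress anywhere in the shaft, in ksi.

Under the same torque, τ_max = 16T/(πd³) is largest where d is smallest — segment CD (d = 50.3 mm).
τ_max = 16·292.0/(π·(0.0503)³) = 1.169×10^7 Pa.

1.69 ksi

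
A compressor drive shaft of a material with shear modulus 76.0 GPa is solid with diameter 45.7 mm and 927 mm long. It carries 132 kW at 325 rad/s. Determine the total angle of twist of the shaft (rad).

ω = 325 rad/s, so T = P/ω = 132×10³ / 325.0 = 406.2 N·m.
J = πd⁴/32 = π(0.0457)⁴/32 = 4.282×10^-7 m⁴.
θ = T·L/(G·J) = 406.2 × 0.927 / (76.0×10⁹ × 4.282×10^-7) = 0.01157 rad.

0.0116 rad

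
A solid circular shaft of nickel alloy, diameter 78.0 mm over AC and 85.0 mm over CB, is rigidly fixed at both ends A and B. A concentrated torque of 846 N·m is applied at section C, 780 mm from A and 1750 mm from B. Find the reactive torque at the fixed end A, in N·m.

519 N·m

Compatibility: T_A·a/J_AC = T_B·b/J_CB with T_A + T_B = T₀.
J_AC = 3.63×10^-6 m⁴, J_CB = 5.12×10^-6 m⁴, so T_A = T₀·(J_AC/a)/((J_AC/a)+(J_CB/b)) = 519.5 N·m, T_B = 326.5 N·m.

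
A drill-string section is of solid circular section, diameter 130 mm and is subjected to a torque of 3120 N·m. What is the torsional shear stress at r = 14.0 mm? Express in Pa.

J = πd⁴/32 = π(0.130)⁴/32 = 2.804×10^-5 m⁴.
Shear stress varies linearly with radius: τ = T·r/J = 3120 × 0.0140 / 2.804×10^-5 = 1.558×10^6 Pa.

1.56e6 Pa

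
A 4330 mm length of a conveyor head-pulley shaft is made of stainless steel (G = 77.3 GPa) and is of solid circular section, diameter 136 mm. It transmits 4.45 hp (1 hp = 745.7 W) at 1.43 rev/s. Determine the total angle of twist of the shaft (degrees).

0.0353°

ω = 2π·1.43 = 8.985 rad/s, so T = P/ω = 4.45×745.7 / 8.985 = 369.3 N·m.
J = πd⁴/32 = π(0.136)⁴/32 = 3.359×10^-5 m⁴.
θ = T·L/(G·J) = 369.3 × 4.33 / (77.3×10⁹ × 3.359×10^-5) = 6.160×10^-4 rad.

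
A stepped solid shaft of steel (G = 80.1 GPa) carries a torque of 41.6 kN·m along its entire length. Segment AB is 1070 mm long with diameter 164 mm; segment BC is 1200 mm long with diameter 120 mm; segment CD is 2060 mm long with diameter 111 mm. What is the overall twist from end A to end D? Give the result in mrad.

110 mrad

J_AB = π(0.164)⁴/32 = 7.10×10^-5 m⁴; J_BC = π(0.120)⁴/32 = 2.04×10^-5 m⁴; J_CD = π(0.111)⁴/32 = 1.49×10^-5 m⁴.
θ = (T/G)·Σ L_i/J_i = (41600/80.1×10⁹)·(1.07/7.10×10^-5 + 1.20/2.04×10^-5 + 2.06/1.49×10^-5) = 0.1102 rad.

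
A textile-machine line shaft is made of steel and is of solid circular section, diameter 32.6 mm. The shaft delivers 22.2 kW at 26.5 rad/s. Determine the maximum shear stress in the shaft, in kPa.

ω = 26.5 rad/s, so T = P/ω = 22.2×10³ / 26.50 = 837.7 N·m.
J = πd⁴/32 = π(0.0326)⁴/32 = 1.109×10^-7 m⁴.
τ_max = T·r/J = 837.7 × 0.0163 / 1.109×10^-7 = 1.231×10^8 Pa.

123000 kPa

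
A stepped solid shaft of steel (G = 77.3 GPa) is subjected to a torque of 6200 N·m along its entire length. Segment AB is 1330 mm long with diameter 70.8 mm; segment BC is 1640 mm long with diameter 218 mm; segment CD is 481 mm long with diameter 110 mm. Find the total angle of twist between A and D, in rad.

0.0465 rad

J_AB = π(0.0708)⁴/32 = 2.47×10^-6 m⁴; J_BC = π(0.218)⁴/32 = 2.22×10^-4 m⁴; J_CD = π(0.110)⁴/32 = 1.44×10^-5 m⁴.
θ = (T/G)·Σ L_i/J_i = (6200/77.3×10⁹)·(1.33/2.47×10^-6 + 1.64/2.22×10^-4 + 0.481/1.44×10^-5) = 0.04652 rad.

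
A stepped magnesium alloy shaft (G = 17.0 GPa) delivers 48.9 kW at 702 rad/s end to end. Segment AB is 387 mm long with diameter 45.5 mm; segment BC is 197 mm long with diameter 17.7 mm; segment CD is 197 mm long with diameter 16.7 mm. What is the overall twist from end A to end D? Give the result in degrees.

11.1°

ω = 702 rad/s, so T = P/ω = 48.9×10³ / 702.0 = 69.66 N·m.
J_AB = π(0.0455)⁴/32 = 4.21×10^-7 m⁴; J_BC = π(0.0177)⁴/32 = 9.64×10^-9 m⁴; J_CD = π(0.0167)⁴/32 = 7.64×10^-9 m⁴.
θ = (T/G)·Σ L_i/J_i = (69.66/17.0×10⁹)·(0.387/4.21×10^-7 + 0.197/9.64×10^-9 + 0.197/7.64×10^-9) = 0.1933 rad.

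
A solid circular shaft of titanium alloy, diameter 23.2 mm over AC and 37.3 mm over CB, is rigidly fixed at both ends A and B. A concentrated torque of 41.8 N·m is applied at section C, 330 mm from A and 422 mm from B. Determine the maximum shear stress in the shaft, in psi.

499 psi

Compatibility: T_A·a/J_AC = T_B·b/J_CB with T_A + T_B = T₀.
J_AC = 2.84×10^-8 m⁴, J_CB = 1.90×10^-7 m⁴, so T_A = T₀·(J_AC/a)/((J_AC/a)+(J_CB/b)) = 6.715 N·m, T_B = 35.09 N·m.
τ in each portion: τ_AC = 2.74×10^6 Pa, τ_CB = 3.44×10^6 Pa; maximum is in CB.
τ_max = T_CB·r/J = 35.09·0.0186/1.90×10^-7 = 3.443×10^6 Pa.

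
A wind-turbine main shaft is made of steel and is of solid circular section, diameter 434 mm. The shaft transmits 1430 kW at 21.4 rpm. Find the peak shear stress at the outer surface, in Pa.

3.98e7 Pa

ω = 2π·21.4/60 = 2.241 rad/s, so T = P/ω = 1430×10³ / 2.241 = 638100 N·m.
J = πd⁴/32 = π(0.434)⁴/32 = 3.483×10^-3 m⁴.
τ_max = T·r/J = 638100 × 0.217 / 3.483×10^-3 = 3.976×10^7 Pa.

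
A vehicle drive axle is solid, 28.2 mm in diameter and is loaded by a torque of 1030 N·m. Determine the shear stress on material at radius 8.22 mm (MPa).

J = πd⁴/32 = π(0.0282)⁴/32 = 6.209×10^-8 m⁴.
Shear stress varies linearly with radius: τ = T·r/J = 1030 × 0.00822 / 6.209×10^-8 = 1.364×10^8 Pa.

136 MPa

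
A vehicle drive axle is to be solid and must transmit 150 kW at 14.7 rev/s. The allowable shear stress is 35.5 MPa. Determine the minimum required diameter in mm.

61.5 mm

ω = 2π·14.7 = 92.36 rad/s, so T = P/ω = 150×10³ / 92.36 = 1624 N·m.
For a solid shaft τ_max = 16T/(πd³), so d = (16T/(π τ_allow))^(1/3) = (16·1624/(π·3.55×10^7))^(1/3) = 0.06153 m.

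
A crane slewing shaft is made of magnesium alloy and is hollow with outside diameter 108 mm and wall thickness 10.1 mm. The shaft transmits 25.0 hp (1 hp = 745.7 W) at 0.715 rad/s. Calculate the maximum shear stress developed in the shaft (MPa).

ω = 0.715 rad/s, so T = P/ω = 25.0×745.7 / 0.7150 = 26070 N·m.
J = π(d_o⁴ − d_i⁴)/32 = π(0.108⁴ − 0.0878⁴)/32 = 7.522×10^-6 m⁴.
τ_max = T·r/J = 26070 × 0.0540 / 7.522×10^-6 = 1.872×10^8 Pa.

187 MPa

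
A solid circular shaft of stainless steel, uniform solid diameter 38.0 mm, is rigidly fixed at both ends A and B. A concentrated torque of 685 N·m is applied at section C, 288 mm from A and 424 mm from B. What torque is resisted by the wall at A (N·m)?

408 N·m

With uniform GJ and both ends fixed, compatibility θ_AC = θ_CB gives T_A·a = T_B·b, together with T_A + T_B = T₀.
T_A = T₀·b/(a+b) = 685.0·424/712.0 = 407.9 N·m; T_B = 277.1 N·m.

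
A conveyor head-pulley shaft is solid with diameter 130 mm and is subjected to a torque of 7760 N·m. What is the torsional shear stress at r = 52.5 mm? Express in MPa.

J = πd⁴/32 = π(0.130)⁴/32 = 2.804×10^-5 m⁴.
Shear stress varies linearly with radius: τ = T·r/J = 7760 × 0.0525 / 2.804×10^-5 = 1.453×10^7 Pa.

14.5 MPa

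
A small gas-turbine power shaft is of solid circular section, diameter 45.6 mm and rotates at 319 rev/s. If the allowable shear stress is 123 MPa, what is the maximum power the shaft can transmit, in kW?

4590 kW

J = πd⁴/32 = π(0.0456)⁴/32 = 4.245×10^-7 m⁴.
T_max = τ_allow·J/r = 1.23×10^8 × 4.245×10^-7 / 0.0228 = 2290 N·m.
ω = 2π·319 = 2004 rad/s, so P_max = T_max·ω = 4.590×10^6 W.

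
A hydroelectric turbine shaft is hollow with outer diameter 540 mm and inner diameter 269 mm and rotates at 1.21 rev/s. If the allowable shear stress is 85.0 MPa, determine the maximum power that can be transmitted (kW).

J = π(d_o⁴ − d_i⁴)/32 = π(0.540⁴ − 0.269⁴)/32 = 7.834×10^-3 m⁴.
T_max = τ_allow·J/r = 8.50×10^7 × 7.834×10^-3 / 0.270 = 2.466e6 N·m.
ω = 2π·1.21 = 7.603 rad/s, so P_max = T_max·ω = 1.875×10^7 W.

18700 kW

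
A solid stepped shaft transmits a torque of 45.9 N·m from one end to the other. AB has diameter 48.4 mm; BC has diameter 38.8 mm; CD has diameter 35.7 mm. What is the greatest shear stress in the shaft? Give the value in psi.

745 psi

Under the same torque, τ_max = 16T/(πd³) is largest where d is smallest — segment CD (d = 35.7 mm).
τ_max = 16·45.90/(π·(0.0357)³) = 5.138×10^6 Pa.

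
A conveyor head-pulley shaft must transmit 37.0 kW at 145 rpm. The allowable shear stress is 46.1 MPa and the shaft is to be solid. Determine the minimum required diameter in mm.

64.6 mm

ω = 2π·145/60 = 15.18 rad/s, so T = P/ω = 37.0×10³ / 15.18 = 2437 N·m.
For a solid shaft τ_max = 16T/(πd³), so d = (16T/(π τ_allow))^(1/3) = (16·2437/(π·4.61×10^7))^(1/3) = 0.06457 m.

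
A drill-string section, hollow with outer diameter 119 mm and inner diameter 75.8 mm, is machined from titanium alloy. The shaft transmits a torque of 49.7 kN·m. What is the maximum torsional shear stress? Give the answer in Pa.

J = π(d_o⁴ − d_i⁴)/32 = π(0.119⁴ − 0.0758⁴)/32 = 1.645×10^-5 m⁴.
τ_max = T·r/J = 49700 × 0.0595 / 1.645×10^-5 = 1.798×10^8 Pa.

1.80e8 Pa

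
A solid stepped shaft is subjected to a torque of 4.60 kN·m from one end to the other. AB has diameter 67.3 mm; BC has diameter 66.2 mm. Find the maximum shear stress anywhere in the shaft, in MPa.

Under the same torque, τ_max = 16T/(πd³) is largest where d is smallest — segment BC (d = 66.2 mm).
τ_max = 16·4600/(π·(0.0662)³) = 8.075×10^7 Pa.

80.8 MPa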